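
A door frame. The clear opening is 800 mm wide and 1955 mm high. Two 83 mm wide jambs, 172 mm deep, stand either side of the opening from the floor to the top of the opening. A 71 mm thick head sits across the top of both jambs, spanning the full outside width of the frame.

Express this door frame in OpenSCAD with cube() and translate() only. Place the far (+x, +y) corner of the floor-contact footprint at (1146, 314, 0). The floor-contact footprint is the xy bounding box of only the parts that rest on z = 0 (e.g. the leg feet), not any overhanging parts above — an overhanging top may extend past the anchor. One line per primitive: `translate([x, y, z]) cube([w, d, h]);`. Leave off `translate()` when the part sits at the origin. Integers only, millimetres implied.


translate([180, 142, 0]) cube([83, 172, 1955]);
translate([1063, 142, 0]) cube([83, 172, 1955]);
translate([180, 142, 1955]) cube([966, 172, 71]);


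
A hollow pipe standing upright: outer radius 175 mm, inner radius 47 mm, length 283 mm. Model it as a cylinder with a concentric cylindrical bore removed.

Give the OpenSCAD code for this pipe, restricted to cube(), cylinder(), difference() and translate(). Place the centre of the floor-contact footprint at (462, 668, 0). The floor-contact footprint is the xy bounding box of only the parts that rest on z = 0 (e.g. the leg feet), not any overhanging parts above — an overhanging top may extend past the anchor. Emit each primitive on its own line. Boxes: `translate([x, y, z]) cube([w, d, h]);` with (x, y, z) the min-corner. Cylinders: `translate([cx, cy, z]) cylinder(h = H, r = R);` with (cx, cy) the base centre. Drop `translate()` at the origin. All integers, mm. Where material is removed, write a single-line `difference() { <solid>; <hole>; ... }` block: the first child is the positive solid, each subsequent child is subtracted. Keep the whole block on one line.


difference() { translate([462, 668, 0]) cylinder(h = 283, r = 175); translate([462, 668, 0]) cylinder(h = 283, r = 47); }


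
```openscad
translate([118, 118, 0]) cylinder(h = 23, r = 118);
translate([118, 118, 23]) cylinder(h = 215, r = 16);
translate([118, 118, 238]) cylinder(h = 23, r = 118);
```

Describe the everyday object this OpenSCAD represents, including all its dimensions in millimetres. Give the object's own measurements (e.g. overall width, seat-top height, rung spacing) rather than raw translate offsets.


A spool: two coaxial disc flanges of radius 118 mm and thickness 23 mm, joined by a core cylinder of radius 16 mm and height 215 mm. The lower flange rests on z = 0 and the three cylinders share a vertical axis.


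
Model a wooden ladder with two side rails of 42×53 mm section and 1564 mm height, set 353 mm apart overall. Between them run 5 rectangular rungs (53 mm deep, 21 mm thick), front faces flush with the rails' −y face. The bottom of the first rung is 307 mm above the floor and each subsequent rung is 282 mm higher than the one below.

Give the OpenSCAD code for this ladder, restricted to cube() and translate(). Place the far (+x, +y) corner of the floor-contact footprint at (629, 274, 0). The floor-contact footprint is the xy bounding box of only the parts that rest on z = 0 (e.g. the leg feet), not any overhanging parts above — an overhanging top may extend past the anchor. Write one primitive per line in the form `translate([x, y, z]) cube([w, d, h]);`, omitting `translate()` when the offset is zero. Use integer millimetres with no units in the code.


translate([276, 221, 0]) cube([42, 53, 1564]);
translate([587, 221, 0]) cube([42, 53, 1564]);
translate([318, 221, 307]) cube([269, 53, 21]);
translate([318, 221, 589]) cube([269, 53, 21]);
translate([318, 221, 871]) cube([269, 53, 21]);
translate([318, 221, 1153]) cube([269, 53, 21]);
translate([318, 221, 1435]) cube([269, 53, 21]);


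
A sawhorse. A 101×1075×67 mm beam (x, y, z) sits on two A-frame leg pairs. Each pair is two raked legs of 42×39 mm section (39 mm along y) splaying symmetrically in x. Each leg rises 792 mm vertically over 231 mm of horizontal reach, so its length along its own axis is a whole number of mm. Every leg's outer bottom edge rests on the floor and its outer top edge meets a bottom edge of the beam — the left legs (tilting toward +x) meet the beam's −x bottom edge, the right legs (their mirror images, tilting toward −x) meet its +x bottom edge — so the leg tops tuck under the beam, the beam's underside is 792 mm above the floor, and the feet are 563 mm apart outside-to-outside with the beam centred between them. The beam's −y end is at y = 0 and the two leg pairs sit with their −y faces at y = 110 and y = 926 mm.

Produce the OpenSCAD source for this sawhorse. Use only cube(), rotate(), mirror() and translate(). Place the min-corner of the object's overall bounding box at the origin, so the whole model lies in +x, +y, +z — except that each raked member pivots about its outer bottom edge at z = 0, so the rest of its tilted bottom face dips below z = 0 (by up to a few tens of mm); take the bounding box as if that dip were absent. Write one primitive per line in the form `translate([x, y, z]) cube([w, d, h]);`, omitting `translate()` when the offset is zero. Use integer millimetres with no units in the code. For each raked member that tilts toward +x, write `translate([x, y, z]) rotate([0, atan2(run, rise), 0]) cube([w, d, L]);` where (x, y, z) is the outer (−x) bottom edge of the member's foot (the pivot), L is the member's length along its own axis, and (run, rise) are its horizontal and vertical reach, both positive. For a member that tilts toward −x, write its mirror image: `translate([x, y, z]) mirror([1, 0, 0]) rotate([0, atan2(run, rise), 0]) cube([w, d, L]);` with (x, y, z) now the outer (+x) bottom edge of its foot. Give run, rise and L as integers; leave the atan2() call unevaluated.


translate([231, 0, 792]) cube([101, 1075, 67]);
translate([0, 110, 0]) rotate([0, atan2(231, 792), 0]) cube([42, 39, 825]);
translate([563, 110, 0]) mirror([1, 0, 0]) rotate([0, atan2(231, 792), 0]) cube([42, 39, 825]);
translate([0, 926, 0]) rotate([0, atan2(231, 792), 0]) cube([42, 39, 825]);
translate([563, 926, 0]) mirror([1, 0, 0]) rotate([0, atan2(231, 792), 0]) cube([42, 39, 825]);


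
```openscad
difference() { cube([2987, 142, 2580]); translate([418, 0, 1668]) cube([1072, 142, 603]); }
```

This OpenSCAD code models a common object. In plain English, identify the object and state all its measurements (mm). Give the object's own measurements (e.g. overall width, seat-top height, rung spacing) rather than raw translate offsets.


A wall 2987 mm long (x), 142 mm thick (y), 2580 mm tall, with a rectangular window opening cut through it. The opening is 1072 mm wide and 603 mm tall; its sill is at z = 1668 mm and its near (−x) edge is 418 mm from the wall's −x end. The opening passes through the full wall thickness.


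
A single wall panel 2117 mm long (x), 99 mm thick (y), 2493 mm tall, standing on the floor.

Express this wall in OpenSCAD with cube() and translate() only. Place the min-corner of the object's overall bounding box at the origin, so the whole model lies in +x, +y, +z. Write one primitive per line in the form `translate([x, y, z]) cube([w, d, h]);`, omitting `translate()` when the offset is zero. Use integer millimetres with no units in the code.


cube([2117, 99, 2493]);


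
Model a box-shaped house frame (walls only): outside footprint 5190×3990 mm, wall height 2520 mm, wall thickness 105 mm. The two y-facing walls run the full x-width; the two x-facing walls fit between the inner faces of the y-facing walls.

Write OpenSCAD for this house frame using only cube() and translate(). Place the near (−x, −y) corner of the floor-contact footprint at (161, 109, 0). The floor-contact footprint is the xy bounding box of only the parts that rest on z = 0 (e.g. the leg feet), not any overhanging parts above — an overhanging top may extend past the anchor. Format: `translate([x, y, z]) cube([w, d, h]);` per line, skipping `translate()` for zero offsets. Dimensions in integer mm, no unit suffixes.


translate([161, 109, 0]) cube([5190, 105, 2520]);
translate([161, 3994, 0]) cube([5190, 105, 2520]);
translate([161, 214, 0]) cube([105, 3780, 2520]);
translate([5246, 214, 0]) cube([105, 3780, 2520]);


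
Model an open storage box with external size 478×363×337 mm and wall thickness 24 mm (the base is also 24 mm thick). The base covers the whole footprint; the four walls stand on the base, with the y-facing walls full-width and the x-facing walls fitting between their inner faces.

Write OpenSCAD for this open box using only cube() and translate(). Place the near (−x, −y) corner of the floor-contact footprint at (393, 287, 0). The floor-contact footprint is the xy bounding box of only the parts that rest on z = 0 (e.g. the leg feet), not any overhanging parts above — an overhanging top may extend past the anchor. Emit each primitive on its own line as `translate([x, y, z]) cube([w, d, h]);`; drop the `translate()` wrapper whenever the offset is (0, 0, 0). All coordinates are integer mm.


translate([393, 287, 0]) cube([478, 363, 24]);
translate([393, 287, 24]) cube([478, 24, 313]);
translate([393, 626, 24]) cube([478, 24, 313]);
translate([393, 311, 24]) cube([24, 315, 313]);
translate([847, 311, 24]) cube([24, 315, 313]);


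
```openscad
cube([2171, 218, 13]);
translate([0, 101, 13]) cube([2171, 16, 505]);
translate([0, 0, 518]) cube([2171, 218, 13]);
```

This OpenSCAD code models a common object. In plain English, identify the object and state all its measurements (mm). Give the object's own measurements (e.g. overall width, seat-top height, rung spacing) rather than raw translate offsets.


An I-beam lying along x, 2171 mm long. Overall section height 531 mm. Two flanges 218 mm wide (y) and 13 mm thick, one on the floor and one at the top; a web 16 mm thick runs between them, centred on the flange width.


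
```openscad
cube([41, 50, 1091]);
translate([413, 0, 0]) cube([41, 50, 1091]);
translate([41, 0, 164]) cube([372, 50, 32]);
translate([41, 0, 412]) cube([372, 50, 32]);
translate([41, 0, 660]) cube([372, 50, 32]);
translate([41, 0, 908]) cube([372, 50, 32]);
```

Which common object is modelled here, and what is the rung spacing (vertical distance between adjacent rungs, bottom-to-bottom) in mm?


A ladder. The rung spacing is 248 mm.

Two tall 41×50 posts with 4 short bars between them — a ladder. Adjacent rungs sit at z = 164 and z = 412, so the spacing is 412 − 164 = 248 mm.


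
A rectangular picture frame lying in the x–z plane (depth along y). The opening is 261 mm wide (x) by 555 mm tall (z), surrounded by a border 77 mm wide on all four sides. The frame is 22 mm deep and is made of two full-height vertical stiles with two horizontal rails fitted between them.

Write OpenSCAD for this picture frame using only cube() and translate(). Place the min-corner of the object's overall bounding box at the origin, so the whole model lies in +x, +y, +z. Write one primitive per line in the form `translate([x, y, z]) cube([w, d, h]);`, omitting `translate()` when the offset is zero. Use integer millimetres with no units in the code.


cube([77, 22, 709]);
translate([338, 0, 0]) cube([77, 22, 709]);
translate([77, 0, 0]) cube([261, 22, 77]);
translate([77, 0, 632]) cube([261, 22, 77]);


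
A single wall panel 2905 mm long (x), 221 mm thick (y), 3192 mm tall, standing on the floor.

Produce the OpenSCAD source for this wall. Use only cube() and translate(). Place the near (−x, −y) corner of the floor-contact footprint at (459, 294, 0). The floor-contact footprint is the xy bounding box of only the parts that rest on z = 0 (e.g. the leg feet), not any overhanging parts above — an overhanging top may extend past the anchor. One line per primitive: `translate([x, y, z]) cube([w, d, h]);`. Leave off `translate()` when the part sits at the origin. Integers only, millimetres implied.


translate([459, 294, 0]) cube([2905, 221, 3192]);


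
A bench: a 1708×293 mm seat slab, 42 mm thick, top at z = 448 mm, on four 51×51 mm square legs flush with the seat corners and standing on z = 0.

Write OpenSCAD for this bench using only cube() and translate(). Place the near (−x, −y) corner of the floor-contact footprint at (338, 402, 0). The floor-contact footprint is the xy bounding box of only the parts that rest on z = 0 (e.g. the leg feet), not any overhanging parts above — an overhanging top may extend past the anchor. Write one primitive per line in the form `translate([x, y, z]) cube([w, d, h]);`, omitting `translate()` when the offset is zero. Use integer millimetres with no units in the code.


translate([338, 402, 406]) cube([1708, 293, 42]);
translate([338, 402, 0]) cube([51, 51, 406]);
translate([338, 644, 0]) cube([51, 51, 406]);
translate([1995, 402, 0]) cube([51, 51, 406]);
translate([1995, 644, 0]) cube([51, 51, 406]);


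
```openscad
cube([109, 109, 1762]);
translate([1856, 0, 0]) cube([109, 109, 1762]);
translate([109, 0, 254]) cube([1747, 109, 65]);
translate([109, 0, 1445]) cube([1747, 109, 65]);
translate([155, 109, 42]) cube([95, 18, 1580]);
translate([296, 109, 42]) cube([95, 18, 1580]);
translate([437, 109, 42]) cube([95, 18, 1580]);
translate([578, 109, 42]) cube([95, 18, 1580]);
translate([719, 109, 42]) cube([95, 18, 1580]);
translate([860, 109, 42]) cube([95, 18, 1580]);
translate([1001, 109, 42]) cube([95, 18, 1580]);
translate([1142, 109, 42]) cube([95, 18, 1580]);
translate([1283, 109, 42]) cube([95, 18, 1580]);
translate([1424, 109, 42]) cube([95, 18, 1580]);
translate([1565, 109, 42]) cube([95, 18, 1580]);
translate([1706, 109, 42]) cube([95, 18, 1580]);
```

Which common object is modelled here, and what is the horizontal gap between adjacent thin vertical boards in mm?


A fence section. The picket gap is 46 mm.

Two posts, two rails, 12 pickets — a fence section. Span 1747 mm holds 12 pickets of 95 mm with 13 equal gaps: ⌊(1747 − 12·95) / 13⌋ = 46 mm.


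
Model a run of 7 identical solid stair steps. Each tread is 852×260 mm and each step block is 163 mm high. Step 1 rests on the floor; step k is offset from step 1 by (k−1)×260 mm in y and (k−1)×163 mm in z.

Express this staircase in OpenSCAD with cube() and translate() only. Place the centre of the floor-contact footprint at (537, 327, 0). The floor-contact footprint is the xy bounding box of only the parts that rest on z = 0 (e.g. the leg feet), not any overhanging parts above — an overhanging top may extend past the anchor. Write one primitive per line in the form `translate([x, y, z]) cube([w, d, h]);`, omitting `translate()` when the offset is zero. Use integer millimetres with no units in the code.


translate([111, 197, 0]) cube([852, 260, 163]);
translate([111, 457, 163]) cube([852, 260, 163]);
translate([111, 717, 326]) cube([852, 260, 163]);
translate([111, 977, 489]) cube([852, 260, 163]);
translate([111, 1237, 652]) cube([852, 260, 163]);
translate([111, 1497, 815]) cube([852, 260, 163]);
translate([111, 1757, 978]) cube([852, 260, 163]);


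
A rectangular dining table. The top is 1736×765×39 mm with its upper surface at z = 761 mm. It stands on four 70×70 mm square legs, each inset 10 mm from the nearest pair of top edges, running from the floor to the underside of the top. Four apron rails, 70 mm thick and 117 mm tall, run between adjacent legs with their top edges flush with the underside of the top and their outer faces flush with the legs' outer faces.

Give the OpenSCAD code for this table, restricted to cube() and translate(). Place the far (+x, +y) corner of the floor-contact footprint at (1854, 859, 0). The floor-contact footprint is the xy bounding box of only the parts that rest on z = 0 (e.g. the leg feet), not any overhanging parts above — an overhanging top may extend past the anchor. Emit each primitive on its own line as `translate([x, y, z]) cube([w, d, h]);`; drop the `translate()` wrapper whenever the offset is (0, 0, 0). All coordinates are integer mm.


translate([128, 104, 722]) cube([1736, 765, 39]);
translate([138, 114, 0]) cube([70, 70, 722]);
translate([1784, 114, 0]) cube([70, 70, 722]);
translate([138, 789, 0]) cube([70, 70, 722]);
translate([1784, 789, 0]) cube([70, 70, 722]);
translate([208, 114, 605]) cube([1576, 70, 117]);
translate([208, 789, 605]) cube([1576, 70, 117]);
translate([138, 184, 605]) cube([70, 605, 117]);
translate([1784, 184, 605]) cube([70, 605, 117]);


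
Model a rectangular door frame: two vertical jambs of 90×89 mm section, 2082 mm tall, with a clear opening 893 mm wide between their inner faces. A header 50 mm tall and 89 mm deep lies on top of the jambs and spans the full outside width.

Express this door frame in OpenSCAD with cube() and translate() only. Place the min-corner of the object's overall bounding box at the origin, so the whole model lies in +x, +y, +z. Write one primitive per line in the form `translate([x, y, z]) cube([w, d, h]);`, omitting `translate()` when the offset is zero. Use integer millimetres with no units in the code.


cube([90, 89, 2082]);
translate([983, 0, 0]) cube([90, 89, 2082]);
translate([0, 0, 2082]) cube([1073, 89, 50]);


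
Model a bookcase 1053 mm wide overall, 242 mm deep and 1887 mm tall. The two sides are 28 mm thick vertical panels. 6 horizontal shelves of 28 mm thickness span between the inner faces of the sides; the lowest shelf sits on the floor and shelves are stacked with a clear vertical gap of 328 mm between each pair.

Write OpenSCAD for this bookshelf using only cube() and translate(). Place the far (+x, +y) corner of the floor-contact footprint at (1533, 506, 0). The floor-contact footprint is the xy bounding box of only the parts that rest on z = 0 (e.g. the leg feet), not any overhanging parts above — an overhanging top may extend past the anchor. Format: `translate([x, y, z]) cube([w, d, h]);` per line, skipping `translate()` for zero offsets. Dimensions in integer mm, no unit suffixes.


translate([480, 264, 0]) cube([28, 242, 1887]);
translate([1505, 264, 0]) cube([28, 242, 1887]);
translate([508, 264, 0]) cube([997, 242, 28]);
translate([508, 264, 356]) cube([997, 242, 28]);
translate([508, 264, 712]) cube([997, 242, 28]);
translate([508, 264, 1068]) cube([997, 242, 28]);
translate([508, 264, 1424]) cube([997, 242, 28]);
translate([508, 264, 1780]) cube([997, 242, 28]);


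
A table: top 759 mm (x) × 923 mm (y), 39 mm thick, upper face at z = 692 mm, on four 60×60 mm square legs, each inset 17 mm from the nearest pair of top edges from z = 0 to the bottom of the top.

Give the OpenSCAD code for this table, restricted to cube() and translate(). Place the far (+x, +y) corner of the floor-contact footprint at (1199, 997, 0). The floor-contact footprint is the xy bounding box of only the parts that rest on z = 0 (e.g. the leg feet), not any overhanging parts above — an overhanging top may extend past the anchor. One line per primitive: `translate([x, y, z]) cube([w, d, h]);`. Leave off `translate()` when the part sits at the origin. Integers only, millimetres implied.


translate([457, 91, 653]) cube([759, 923, 39]);
translate([474, 108, 0]) cube([60, 60, 653]);
translate([1139, 108, 0]) cube([60, 60, 653]);
translate([474, 937, 0]) cube([60, 60, 653]);
translate([1139, 937, 0]) cube([60, 60, 653]);


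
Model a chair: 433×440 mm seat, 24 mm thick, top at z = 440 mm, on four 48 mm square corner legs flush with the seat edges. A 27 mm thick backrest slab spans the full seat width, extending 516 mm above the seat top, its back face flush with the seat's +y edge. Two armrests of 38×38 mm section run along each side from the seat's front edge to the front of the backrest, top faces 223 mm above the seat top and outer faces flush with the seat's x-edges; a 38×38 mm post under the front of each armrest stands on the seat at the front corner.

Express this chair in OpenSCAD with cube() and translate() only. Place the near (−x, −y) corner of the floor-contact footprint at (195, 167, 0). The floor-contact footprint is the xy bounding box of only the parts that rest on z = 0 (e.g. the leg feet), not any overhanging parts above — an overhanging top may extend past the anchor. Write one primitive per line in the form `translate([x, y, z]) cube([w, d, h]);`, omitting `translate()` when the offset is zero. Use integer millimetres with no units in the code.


translate([195, 167, 416]) cube([433, 440, 24]);
translate([195, 167, 0]) cube([48, 48, 416]);
translate([580, 167, 0]) cube([48, 48, 416]);
translate([195, 559, 0]) cube([48, 48, 416]);
translate([580, 559, 0]) cube([48, 48, 416]);
translate([195, 580, 440]) cube([433, 27, 516]);
translate([195, 167, 625]) cube([38, 413, 38]);
translate([590, 167, 625]) cube([38, 413, 38]);
translate([195, 167, 440]) cube([38, 38, 185]);
translate([590, 167, 440]) cube([38, 38, 185]);


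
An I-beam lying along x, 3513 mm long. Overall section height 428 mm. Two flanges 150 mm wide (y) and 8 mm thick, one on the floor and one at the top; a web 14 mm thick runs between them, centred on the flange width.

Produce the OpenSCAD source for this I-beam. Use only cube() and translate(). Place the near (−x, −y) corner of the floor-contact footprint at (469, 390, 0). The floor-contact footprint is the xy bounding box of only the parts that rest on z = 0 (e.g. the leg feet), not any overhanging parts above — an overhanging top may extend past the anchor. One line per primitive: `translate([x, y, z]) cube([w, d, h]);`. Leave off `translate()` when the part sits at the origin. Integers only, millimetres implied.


translate([469, 390, 0]) cube([3513, 150, 8]);
translate([469, 458, 8]) cube([3513, 14, 412]);
translate([469, 390, 420]) cube([3513, 150, 8]);


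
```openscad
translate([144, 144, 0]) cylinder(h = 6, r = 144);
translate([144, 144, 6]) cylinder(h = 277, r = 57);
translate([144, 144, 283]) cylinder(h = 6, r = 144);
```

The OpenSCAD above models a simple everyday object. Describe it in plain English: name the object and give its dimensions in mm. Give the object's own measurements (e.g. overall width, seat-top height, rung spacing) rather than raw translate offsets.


A spool: two coaxial disc flanges of radius 144 mm and thickness 6 mm, joined by a core cylinder of radius 57 mm and height 277 mm. The lower flange rests on z = 0 and the three cylinders share a vertical axis.


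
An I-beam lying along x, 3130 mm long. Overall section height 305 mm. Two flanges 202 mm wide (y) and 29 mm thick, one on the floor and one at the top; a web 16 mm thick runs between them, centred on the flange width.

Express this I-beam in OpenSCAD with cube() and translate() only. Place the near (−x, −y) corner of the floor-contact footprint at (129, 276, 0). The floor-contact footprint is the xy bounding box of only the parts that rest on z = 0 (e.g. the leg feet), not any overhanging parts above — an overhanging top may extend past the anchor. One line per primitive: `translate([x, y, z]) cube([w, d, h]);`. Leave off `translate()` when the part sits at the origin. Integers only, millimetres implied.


translate([129, 276, 0]) cube([3130, 202, 29]);
translate([129, 369, 29]) cube([3130, 16, 247]);
translate([129, 276, 276]) cube([3130, 202, 29]);


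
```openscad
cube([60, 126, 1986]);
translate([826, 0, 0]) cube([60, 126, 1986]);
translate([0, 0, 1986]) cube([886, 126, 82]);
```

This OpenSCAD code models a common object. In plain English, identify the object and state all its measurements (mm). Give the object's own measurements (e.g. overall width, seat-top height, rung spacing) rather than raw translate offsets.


A door frame. The clear opening is 766 mm wide and 1986 mm high. Two 60 mm wide jambs, 126 mm deep, stand either side of the opening from the floor to the top of the opening. A 82 mm thick head sits across the top of both jambs, spanning the full outside width of the frame.


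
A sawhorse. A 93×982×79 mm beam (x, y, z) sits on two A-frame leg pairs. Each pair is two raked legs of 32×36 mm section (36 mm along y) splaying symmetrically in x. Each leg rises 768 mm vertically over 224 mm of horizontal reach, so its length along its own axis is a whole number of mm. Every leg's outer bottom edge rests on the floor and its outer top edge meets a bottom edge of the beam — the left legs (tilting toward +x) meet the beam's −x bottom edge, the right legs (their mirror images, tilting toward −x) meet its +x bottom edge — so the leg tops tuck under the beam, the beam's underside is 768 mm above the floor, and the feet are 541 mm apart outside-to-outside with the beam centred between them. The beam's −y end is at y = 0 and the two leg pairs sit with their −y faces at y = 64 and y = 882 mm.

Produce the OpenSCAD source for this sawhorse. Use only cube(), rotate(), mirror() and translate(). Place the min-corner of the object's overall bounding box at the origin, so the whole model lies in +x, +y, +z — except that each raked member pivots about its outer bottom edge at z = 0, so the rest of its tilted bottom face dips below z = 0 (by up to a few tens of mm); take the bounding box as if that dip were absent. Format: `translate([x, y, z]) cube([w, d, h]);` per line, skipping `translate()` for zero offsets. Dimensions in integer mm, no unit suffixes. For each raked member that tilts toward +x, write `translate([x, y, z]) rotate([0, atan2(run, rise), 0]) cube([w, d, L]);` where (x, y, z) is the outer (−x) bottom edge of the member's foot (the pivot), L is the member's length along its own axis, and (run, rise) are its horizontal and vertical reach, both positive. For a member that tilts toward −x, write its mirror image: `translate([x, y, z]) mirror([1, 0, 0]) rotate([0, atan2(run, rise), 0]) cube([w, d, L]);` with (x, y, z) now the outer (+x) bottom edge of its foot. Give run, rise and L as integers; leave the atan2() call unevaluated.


// leg length = √(224² + 768²) = 800
// right-leg outer foot x = 2·224 + 93 = 541
// beam min-corner = (224, 0, 768)
translate([224, 0, 768]) cube([93, 982, 79]);
translate([0, 64, 0]) rotate([0, atan2(224, 768), 0]) cube([32, 36, 800]);
translate([541, 64, 0]) mirror([1, 0, 0]) rotate([0, atan2(224, 768), 0]) cube([32, 36, 800]);
translate([0, 882, 0]) rotate([0, atan2(224, 768), 0]) cube([32, 36, 800]);
translate([541, 882, 0]) mirror([1, 0, 0]) rotate([0, atan2(224, 768), 0]) cube([32, 36, 800]);


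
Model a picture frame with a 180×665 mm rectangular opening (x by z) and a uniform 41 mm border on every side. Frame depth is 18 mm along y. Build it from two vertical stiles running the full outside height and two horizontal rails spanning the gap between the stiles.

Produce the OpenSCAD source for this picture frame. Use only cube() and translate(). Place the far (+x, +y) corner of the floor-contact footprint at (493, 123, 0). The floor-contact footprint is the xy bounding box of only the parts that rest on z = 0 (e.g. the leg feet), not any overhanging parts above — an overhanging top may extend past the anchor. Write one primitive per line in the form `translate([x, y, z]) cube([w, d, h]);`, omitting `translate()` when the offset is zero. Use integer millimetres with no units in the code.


translate([231, 105, 0]) cube([41, 18, 747]);
translate([452, 105, 0]) cube([41, 18, 747]);
translate([272, 105, 0]) cube([180, 18, 41]);
translate([272, 105, 706]) cube([180, 18, 41]);


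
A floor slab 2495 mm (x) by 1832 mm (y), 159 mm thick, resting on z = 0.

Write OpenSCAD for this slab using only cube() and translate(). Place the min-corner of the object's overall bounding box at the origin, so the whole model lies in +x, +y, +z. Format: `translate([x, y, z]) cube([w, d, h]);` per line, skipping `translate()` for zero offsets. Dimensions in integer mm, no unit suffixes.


cube([2495, 1832, 159]);


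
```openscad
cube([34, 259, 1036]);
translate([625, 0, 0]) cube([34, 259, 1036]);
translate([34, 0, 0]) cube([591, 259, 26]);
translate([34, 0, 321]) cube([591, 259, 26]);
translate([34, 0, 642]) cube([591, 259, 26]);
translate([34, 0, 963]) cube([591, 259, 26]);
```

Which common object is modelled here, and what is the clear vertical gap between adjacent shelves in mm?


A bookshelf. The clear shelf gap is 295 mm.

Two tall side panels with 4 horizontal boards between them — a bookshelf. The first two shelf undersides are at z = 0 and z = 321; with shelf thickness 26, the clear gap is 321 − 0 − 26 = 295 mm.


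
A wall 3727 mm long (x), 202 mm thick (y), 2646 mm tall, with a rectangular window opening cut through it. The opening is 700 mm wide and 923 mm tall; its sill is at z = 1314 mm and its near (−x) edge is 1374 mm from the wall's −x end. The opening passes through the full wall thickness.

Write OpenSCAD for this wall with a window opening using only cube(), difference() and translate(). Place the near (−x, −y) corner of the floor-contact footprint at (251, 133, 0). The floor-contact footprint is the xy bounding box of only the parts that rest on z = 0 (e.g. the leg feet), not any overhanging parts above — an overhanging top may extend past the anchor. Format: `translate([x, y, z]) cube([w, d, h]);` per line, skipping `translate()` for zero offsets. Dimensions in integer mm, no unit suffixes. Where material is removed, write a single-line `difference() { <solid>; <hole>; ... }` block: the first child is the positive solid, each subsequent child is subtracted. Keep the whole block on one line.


difference() { translate([251, 133, 0]) cube([3727, 202, 2646]); translate([1625, 133, 1314]) cube([700, 202, 923]); }


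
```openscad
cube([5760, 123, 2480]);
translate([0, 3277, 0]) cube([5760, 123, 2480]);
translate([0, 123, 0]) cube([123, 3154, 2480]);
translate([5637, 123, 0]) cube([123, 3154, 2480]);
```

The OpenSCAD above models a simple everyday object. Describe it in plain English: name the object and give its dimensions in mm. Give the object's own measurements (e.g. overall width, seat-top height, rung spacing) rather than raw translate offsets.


The wall frame of a small rectangular building: four walls, each 2480 mm tall and 123 mm thick, enclosing a footprint 5760 mm (x) by 3400 mm (y) outside-to-outside, with no floor or roof. The front and back walls (the −y and +y sides) span the full width; the two side walls fit between them.


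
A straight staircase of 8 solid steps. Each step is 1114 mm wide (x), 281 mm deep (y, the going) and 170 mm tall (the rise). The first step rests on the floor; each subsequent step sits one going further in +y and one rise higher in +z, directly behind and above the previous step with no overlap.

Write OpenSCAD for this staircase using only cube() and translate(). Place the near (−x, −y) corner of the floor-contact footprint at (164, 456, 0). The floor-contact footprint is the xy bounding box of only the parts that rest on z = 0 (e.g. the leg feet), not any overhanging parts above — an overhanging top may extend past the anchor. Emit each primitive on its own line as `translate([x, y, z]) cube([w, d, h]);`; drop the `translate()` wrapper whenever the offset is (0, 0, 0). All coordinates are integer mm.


translate([164, 456, 0]) cube([1114, 281, 170]);
translate([164, 737, 170]) cube([1114, 281, 170]);
translate([164, 1018, 340]) cube([1114, 281, 170]);
translate([164, 1299, 510]) cube([1114, 281, 170]);
translate([164, 1580, 680]) cube([1114, 281, 170]);
translate([164, 1861, 850]) cube([1114, 281, 170]);
translate([164, 2142, 1020]) cube([1114, 281, 170]);
translate([164, 2423, 1190]) cube([1114, 281, 170]);


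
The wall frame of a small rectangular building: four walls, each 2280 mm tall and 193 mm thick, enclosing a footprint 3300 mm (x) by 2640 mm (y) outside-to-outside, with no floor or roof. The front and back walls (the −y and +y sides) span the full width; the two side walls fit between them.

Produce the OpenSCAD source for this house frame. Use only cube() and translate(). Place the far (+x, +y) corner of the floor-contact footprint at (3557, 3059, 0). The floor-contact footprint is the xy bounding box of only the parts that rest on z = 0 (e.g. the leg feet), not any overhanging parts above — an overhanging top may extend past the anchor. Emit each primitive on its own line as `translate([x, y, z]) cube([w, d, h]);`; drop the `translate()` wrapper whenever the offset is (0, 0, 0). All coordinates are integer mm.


translate([257, 419, 0]) cube([3300, 193, 2280]);
translate([257, 2866, 0]) cube([3300, 193, 2280]);
translate([257, 612, 0]) cube([193, 2254, 2280]);
translate([3364, 612, 0]) cube([193, 2254, 2280]);


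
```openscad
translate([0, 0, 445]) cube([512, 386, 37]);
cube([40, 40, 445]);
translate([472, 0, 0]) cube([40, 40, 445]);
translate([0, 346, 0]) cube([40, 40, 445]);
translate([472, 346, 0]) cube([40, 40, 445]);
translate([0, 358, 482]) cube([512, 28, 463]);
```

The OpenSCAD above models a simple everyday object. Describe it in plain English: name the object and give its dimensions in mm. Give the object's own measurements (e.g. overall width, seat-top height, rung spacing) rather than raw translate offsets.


A chair. The seat is a 512×386×37 mm slab with its top at z = 482 mm, on four 40×40 mm corner legs (flush with the seat edges, standing on z = 0). A flat backrest 28 mm thick, 463 mm tall, spans the full seat width and rises from the seat top along its +y edge, rear face flush with the rear of the seat.


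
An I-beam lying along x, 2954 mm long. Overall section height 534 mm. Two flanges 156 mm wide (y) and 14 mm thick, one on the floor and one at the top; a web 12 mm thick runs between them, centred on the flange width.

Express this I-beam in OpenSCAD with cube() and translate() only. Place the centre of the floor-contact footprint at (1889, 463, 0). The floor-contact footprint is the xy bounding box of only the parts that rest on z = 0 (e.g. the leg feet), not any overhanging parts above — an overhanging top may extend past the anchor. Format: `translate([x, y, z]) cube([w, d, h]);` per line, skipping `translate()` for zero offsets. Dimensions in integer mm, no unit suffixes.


translate([412, 385, 0]) cube([2954, 156, 14]);
translate([412, 457, 14]) cube([2954, 12, 506]);
translate([412, 385, 520]) cube([2954, 156, 14]);


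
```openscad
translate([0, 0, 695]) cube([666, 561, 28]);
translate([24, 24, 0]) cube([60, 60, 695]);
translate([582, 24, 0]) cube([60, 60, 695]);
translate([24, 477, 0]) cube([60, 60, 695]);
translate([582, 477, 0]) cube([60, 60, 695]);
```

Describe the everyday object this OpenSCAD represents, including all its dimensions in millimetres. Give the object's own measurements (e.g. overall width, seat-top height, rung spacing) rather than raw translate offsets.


A table: top 666 mm (x) × 561 mm (y), 28 mm thick, upper face at z = 723 mm, on four 60×60 mm square legs, each inset 24 mm from the nearest pair of top edges from z = 0 to the bottom of the top.


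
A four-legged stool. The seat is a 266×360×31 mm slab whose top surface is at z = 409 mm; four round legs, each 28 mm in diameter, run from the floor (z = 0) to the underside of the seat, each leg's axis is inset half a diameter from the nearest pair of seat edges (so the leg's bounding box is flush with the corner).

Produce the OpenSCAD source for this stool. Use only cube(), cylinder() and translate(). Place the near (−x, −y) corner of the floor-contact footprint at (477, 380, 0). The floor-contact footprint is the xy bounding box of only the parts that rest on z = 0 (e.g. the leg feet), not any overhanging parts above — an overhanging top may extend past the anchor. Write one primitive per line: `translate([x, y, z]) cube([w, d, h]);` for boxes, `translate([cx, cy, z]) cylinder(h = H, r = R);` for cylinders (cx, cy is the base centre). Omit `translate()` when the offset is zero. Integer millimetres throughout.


translate([477, 380, 378]) cube([266, 360, 31]);
translate([491, 394, 0]) cylinder(h = 378, r = 14);
translate([729, 394, 0]) cylinder(h = 378, r = 14);
translate([491, 726, 0]) cylinder(h = 378, r = 14);
translate([729, 726, 0]) cylinder(h = 378, r = 14);


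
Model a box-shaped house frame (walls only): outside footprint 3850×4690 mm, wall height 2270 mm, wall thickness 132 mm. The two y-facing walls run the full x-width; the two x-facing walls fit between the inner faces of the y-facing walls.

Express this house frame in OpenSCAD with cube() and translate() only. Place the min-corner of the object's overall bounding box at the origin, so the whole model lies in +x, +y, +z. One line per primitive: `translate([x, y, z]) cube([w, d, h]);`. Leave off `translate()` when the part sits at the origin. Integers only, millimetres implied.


cube([3850, 132, 2270]);
translate([0, 4558, 0]) cube([3850, 132, 2270]);
translate([0, 132, 0]) cube([132, 4426, 2270]);
translate([3718, 132, 0]) cube([132, 4426, 2270]);


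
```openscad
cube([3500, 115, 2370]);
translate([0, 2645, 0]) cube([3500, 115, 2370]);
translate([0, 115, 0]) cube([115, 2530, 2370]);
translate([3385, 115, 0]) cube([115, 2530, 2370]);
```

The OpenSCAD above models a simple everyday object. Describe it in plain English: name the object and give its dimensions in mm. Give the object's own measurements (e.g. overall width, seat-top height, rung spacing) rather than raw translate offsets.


The wall frame of a small rectangular building: four walls, each 2370 mm tall and 115 mm thick, enclosing a footprint 3500 mm (x) by 2760 mm (y) outside-to-outside, with no floor or roof. The front and back walls (the −y and +y sides) span the full width; the two side walls fit between them.


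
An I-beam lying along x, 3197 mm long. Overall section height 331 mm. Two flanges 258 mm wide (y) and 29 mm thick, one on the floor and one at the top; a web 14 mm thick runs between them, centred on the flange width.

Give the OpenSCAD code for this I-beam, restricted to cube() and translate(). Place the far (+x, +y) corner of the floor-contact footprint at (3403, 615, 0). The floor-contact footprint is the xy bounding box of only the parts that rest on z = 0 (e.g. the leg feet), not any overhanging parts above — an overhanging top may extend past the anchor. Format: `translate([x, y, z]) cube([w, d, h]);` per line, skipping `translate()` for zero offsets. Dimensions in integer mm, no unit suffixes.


translate([206, 357, 0]) cube([3197, 258, 29]);
translate([206, 479, 29]) cube([3197, 14, 273]);
translate([206, 357, 302]) cube([3197, 258, 29]);


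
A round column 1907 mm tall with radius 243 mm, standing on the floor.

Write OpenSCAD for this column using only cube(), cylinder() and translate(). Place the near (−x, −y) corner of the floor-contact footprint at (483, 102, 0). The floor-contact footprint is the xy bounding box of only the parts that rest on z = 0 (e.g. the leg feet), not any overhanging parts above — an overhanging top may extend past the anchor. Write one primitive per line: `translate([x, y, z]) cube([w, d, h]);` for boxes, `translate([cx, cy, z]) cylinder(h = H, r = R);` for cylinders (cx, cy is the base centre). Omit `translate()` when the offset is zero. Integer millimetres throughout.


translate([726, 345, 0]) cylinder(h = 1907, r = 243);


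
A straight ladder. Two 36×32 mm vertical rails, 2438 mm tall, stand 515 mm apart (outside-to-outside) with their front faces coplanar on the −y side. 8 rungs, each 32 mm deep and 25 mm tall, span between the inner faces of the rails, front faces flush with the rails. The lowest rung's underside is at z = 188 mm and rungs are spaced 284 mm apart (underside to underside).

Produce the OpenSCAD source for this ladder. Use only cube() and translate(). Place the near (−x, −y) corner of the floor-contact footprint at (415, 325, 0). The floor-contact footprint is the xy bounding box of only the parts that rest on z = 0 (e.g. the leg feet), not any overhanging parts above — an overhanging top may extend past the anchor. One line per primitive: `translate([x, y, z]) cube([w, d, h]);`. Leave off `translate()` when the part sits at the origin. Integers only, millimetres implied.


translate([415, 325, 0]) cube([36, 32, 2438]);
translate([894, 325, 0]) cube([36, 32, 2438]);
translate([451, 325, 188]) cube([443, 32, 25]);
translate([451, 325, 472]) cube([443, 32, 25]);
translate([451, 325, 756]) cube([443, 32, 25]);
translate([451, 325, 1040]) cube([443, 32, 25]);
translate([451, 325, 1324]) cube([443, 32, 25]);
translate([451, 325, 1608]) cube([443, 32, 25]);
translate([451, 325, 1892]) cube([443, 32, 25]);
translate([451, 325, 2176]) cube([443, 32, 25]);
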